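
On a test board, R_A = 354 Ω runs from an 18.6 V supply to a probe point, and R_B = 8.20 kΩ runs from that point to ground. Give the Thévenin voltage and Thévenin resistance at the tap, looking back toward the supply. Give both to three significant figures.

V_th = 17.8 V, R_th = 339 Ω

V_th is the open-circuit tap voltage: 18.6 × 8200/(354 + 8200) = 17.8 V.
With the supply zeroed, R_A and R_B appear in parallel from the tap: R_th = R_A‖R_B = (354 × 8200)/8554 = 339 Ω.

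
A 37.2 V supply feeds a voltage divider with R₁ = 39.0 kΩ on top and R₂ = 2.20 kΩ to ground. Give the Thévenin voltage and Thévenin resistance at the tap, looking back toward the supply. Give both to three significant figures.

V_th is the open-circuit tap voltage: 37.2 × 2.20/(39.0 + 2.20) = 1.99 V.
With the supply zeroed, R₁ and R₂ appear in parallel from the tap: R_th = R₁‖R₂ = (39.0 × 2.20)/41.20 = 2.08 kΩ.

V_th = 1.99 V, R_th = 2.08 kΩ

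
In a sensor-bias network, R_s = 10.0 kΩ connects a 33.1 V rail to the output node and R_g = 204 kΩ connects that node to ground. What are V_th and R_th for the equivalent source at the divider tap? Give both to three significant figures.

V_th is the open-circuit tap voltage: 33.1 × 204/(10.0 + 204) = 31.6 V.
With the supply zeroed, R_s and R_g appear in parallel from the tap: R_th = R_s‖R_g = (10.0 × 204)/214.0 = 9.53 kΩ.

V_th = 31.6 V, R_th = 9.53 kΩ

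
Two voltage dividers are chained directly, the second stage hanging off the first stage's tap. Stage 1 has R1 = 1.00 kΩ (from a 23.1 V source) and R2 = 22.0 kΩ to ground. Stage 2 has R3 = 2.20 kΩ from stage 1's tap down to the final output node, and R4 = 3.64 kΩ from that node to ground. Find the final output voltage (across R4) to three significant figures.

Stage 2 presents R3+R4 = 5.840 kΩ as a load on stage 1's tap.
Stage 1's lower leg becomes R2‖(R3+R4) = 4.615 kΩ, so V_mid = 23.1 × 4.615/5.615 = 18.99 V.
Stage 2 is itself unloaded: V_out = V_mid × R4/(R3+R4) = 18.99 × 3.64/5.840 = 11.8 V.

V_out ≈ 11.8 V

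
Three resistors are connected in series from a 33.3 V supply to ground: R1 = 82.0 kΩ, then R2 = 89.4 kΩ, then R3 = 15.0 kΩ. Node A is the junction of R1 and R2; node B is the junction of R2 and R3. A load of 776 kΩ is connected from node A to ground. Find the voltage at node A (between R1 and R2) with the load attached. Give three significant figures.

V ≈ 17.6 V

Below node A the series string R2+R3 = 104.4 kΩ sits in parallel with the 776 kΩ load: 92.02 kΩ.
V_A = 33.3 × 92.02/(82.0 + 92.02) = 17.6 V.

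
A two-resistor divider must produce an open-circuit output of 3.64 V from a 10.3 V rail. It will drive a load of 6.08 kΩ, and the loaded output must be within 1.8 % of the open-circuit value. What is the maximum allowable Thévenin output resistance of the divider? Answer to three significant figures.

R_th ≤ 111 Ω

Loading drop = R_th/(R_th + R_L) ≤ 0.0180, so R_th ≤ R_L · ε/(1−ε) = 6.08 kΩ × 0.0180/0.9820 = 111 Ω.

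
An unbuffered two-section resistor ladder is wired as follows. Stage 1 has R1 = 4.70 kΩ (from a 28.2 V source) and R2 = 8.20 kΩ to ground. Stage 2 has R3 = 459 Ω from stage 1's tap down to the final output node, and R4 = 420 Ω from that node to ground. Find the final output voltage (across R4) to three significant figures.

Stage 2 presents R3+R4 = 879.0 Ω as a load on stage 1's tap.
Stage 1's lower leg becomes R2‖(R3+R4) = 793.9 Ω, so V_mid = 28.2 × 793.9/5494 = 4.075 V.
Stage 2 is itself unloaded: V_out = V_mid × R4/(R3+R4) = 4.075 × 420/879.0 = 1.95 V.

V_out ≈ 1.95 V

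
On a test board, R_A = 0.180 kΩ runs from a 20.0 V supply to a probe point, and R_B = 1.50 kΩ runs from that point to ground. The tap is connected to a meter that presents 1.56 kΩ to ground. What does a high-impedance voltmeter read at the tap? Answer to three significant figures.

V_out ≈ 16.2 V

The load sits in parallel with R_B: R_B‖R_L = (1500 × 1560) / (1500 + 1560) = 764.7 Ω.
V_out = 20.0 × 764.7 / (180 + 764.7) = 20.0 × 764.7/944.7 = 16.2 V.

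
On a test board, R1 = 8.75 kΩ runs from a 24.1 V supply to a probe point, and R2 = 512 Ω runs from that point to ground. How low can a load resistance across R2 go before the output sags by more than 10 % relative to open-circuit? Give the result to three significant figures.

R_L(min) ≈ 4.35 kΩ

Output resistance R_th = R1‖R2 = (8750 × 512)/9262 = 483.7 Ω.
The fractional drop is R_th/(R_th + R_L); requiring this ≤ 0.100 gives R_L ≥ R_th(1/0.100 − 1) = 483.7 × 9.000 = 4.35 kΩ.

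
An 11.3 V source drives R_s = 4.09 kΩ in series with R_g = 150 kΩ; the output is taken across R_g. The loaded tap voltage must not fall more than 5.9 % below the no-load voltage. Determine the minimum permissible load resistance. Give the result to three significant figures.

R_L(min) ≈ 63.5 kΩ

Output resistance R_th = R_s‖R_g = (4.09 × 150)/154.1 = 3.981 kΩ.
The fractional drop is R_th/(R_th + R_L); requiring this ≤ 0.0590 gives R_L ≥ R_th(1/0.0590 − 1) = 3.981 × 15.95 = 63.5 kΩ.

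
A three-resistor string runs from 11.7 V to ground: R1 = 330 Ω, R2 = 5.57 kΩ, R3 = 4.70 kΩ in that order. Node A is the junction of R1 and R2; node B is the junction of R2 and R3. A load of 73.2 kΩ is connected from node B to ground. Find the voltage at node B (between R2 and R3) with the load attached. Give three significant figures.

At node B, R3 is in parallel with the load: R3‖R_L = 4416 Ω.
Below node A the resistance is R2 + (R3‖R_L) = 9986 Ω, so V_A = 11.7 × 9986/10320 = 11.33 V.
Then V_B = V_A × (R3‖R_L)/(R2 + R3‖R_L) = 11.33 × 4416/9986 = 5.01 V.

V ≈ 5.01 V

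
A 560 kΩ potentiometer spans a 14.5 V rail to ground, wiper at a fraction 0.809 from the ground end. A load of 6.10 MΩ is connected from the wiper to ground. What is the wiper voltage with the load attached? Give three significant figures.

The wiper splits the pot into (1−α)R = 107.0 kΩ above and αR = 453.0 kΩ below.
Lower section ‖ load = 421.7 kΩ.
V_wiper = 14.5 × 421.7/(107.0 + 421.7) = 11.6 V.

V ≈ 11.6 V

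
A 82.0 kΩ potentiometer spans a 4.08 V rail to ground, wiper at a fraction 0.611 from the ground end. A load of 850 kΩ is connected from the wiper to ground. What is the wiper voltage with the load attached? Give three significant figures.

V ≈ 2.44 V

The wiper splits the pot into (1−α)R = 31.90 kΩ above and αR = 50.10 kΩ below.
Lower section ‖ load = 47.31 kΩ.
V_wiper = 4.08 × 47.31/(31.90 + 47.31) = 2.44 V.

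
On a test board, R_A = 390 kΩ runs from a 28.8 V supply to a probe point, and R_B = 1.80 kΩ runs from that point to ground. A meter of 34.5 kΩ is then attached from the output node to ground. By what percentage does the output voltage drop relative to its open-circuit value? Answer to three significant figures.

4.94 %

The divider's output (Thévenin) resistance is R_A‖R_B = 1.792 kΩ.
Fractional drop under load = R_th/(R_th + R_L) = 1.792 / (1.792 + 34.5) = 0.04937.
So the output falls by 4.94 %.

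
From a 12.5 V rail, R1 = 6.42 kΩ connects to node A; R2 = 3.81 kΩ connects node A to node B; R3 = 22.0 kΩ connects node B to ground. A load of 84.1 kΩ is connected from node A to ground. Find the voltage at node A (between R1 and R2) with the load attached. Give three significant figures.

Below node A the series string R2+R3 = 25.81 kΩ sits in parallel with the 84.1 kΩ load: 19.75 kΩ.
V_A = 12.5 × 19.75/(6.42 + 19.75) = 9.43 V.

V ≈ 9.43 V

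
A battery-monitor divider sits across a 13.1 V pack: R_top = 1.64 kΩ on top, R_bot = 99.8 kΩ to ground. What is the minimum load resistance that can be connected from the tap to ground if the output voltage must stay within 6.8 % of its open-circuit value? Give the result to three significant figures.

Output resistance R_th = R_top‖R_bot = (1.64 × 99.8)/101.4 = 1.613 kΩ.
The fractional drop is R_th/(R_th + R_L); requiring this ≤ 0.0680 gives R_L ≥ R_th(1/0.0680 − 1) = 1.613 × 13.71 = 22.1 kΩ.

R_L(min) ≈ 22.1 kΩ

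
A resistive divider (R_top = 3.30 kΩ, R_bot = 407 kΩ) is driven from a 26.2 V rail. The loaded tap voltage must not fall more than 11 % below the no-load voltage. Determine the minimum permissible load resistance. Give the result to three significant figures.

Output resistance R_th = R_top‖R_bot = (3.30 × 407)/410.3 = 3.273 kΩ.
The fractional drop is R_th/(R_th + R_L); requiring this ≤ 0.110 gives R_L ≥ R_th(1/0.110 − 1) = 3.273 × 8.091 = 26.5 kΩ.

R_L(min) ≈ 26.5 kΩ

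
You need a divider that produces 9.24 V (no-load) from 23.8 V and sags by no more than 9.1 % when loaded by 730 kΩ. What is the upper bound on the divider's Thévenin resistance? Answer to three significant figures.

Loading drop = R_th/(R_th + R_L) ≤ 0.0910, so R_th ≤ R_L · ε/(1−ε) = 730 kΩ × 0.0910/0.9090 = 73.1 kΩ.
(Any R1, R2 with R2/(R1+R2) = 0.388 and R1‖R2 ≤ 73.1 kΩ will meet the spec.)

R_th ≤ 73.1 kΩ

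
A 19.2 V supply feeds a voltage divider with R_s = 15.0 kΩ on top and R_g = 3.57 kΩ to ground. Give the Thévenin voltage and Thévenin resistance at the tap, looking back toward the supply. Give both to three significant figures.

V_th = 3.69 V, R_th = 2.88 kΩ

V_th is the open-circuit tap voltage: 19.2 × 3.57/(15.0 + 3.57) = 3.69 V.
With the supply zeroed, R_s and R_g appear in parallel from the tap: R_th = R_s‖R_g = (15.0 × 3.57)/18.57 = 2.88 kΩ.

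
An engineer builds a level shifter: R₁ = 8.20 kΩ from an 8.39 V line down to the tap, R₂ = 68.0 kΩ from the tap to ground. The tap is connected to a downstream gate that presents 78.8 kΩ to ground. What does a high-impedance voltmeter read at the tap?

The load sits in parallel with R₂: R₂‖R_L = (68.0 × 78.8) / (68.0 + 78.8) = 36.50 kΩ.
V_out = 8.39 × 36.50 / (8.20 + 36.50) = 8.39 × 36.50/44.70 = 6.85 V.

V_out ≈ 6.85 V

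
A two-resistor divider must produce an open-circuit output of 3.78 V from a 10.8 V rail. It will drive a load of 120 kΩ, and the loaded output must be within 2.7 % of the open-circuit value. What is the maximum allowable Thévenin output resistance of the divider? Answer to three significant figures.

R_th ≤ 3.33 kΩ

Loading drop = R_th/(R_th + R_L) ≤ 0.0270, so R_th ≤ R_L · ε/(1−ε) = 120 kΩ × 0.0270/0.9730 = 3.33 kΩ.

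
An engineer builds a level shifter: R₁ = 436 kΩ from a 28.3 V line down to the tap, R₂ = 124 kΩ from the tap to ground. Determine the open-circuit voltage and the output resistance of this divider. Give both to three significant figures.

V_th = 6.27 V, R_th = 96.5 kΩ

V_th is the open-circuit tap voltage: 28.3 × 124/(436 + 124) = 6.27 V.
With the supply zeroed, R₁ and R₂ appear in parallel from the tap: R_th = R₁‖R₂ = (436 × 124)/560.0 = 96.5 kΩ.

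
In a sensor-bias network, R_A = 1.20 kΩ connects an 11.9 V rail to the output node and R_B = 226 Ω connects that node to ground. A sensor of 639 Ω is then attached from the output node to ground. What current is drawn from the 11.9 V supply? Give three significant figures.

I ≈ 8.71 mA

R_B‖R_L = 167.0 Ω, so the source sees R_A + R_B‖R_L = 1367 Ω.
I = 11.9 V / 1367 Ω = 8.71 mA.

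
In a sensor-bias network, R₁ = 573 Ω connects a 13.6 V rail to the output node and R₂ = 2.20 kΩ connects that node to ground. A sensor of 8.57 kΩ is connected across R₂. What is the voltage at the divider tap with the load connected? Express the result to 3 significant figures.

V_out ≈ 10.2 V

The load sits in parallel with R₂: R₂‖R_L = (2200 × 8570) / (2200 + 8570) = 1751 Ω.
V_out = 13.6 × 1751 / (573 + 1751) = 13.6 × 1751/2324 = 10.2 V.
(Unloaded it would have been 10.8 V.)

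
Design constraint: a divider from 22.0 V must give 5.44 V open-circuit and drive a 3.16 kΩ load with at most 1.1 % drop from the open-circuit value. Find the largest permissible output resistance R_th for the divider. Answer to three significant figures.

R_th ≤ 35.1 Ω

Loading drop = R_th/(R_th + R_L) ≤ 0.0110, so R_th ≤ R_L · ε/(1−ε) = 3.16 kΩ × 0.0110/0.9890 = 35.1 Ω.
(Any R1, R2 with R2/(R1+R2) = 0.247 and R1‖R2 ≤ 35.1 Ω will meet the spec.)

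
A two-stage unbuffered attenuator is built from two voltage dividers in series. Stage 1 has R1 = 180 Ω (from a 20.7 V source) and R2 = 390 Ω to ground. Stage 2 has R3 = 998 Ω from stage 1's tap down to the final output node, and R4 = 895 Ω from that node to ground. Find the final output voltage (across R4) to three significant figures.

V_out ≈ 6.29 V

Stage 2 presents R3+R4 = 1893 Ω as a load on stage 1's tap.
Stage 1's lower leg becomes R2‖(R3+R4) = 323.4 Ω, so V_mid = 20.7 × 323.4/503.4 = 13.30 V.
Stage 2 is itself unloaded: V_out = V_mid × R4/(R3+R4) = 13.30 × 895/1893 = 6.29 V.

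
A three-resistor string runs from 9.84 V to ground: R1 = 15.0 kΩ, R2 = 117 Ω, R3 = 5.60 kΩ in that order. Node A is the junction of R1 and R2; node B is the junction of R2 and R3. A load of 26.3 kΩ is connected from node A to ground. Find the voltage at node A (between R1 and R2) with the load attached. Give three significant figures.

V ≈ 2.35 V

Below node A the series string R2+R3 = 5717 Ω sits in parallel with the 26300 Ω load: 4696 Ω.
V_A = 9.84 × 4696/(15000 + 4696) = 2.35 V.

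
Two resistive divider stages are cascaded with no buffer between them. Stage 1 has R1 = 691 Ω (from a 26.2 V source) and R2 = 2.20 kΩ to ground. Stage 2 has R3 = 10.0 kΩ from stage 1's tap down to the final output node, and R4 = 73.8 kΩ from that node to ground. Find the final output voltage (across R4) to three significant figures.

Stage 2 presents R3+R4 = 83800 Ω as a load on stage 1's tap.
Stage 1's lower leg becomes R2‖(R3+R4) = 2144 Ω, so V_mid = 26.2 × 2144/2835 = 19.81 V.
Stage 2 is itself unloaded: V_out = V_mid × R4/(R3+R4) = 19.81 × 73800/83800 = 17.4 V.

V_out ≈ 17.4 V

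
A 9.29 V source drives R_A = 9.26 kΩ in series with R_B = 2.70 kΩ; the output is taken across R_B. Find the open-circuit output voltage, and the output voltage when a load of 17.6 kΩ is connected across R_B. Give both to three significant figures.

Unloaded: 2.10 V; loaded: 1.87 V

Open-circuit: V = 9.29 × 2.70/(9.26 + 2.70) = 2.10 V.
With the load, R_B becomes R_B‖R_L = 2.341 kΩ, so V = 9.29 × 2.341/11.60 = 1.87 V.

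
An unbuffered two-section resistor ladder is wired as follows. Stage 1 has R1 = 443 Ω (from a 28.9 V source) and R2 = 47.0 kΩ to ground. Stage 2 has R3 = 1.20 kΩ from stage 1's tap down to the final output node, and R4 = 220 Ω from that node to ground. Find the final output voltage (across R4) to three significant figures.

Stage 2 presents R3+R4 = 1420 Ω as a load on stage 1's tap.
Stage 1's lower leg becomes R2‖(R3+R4) = 1378 Ω, so V_mid = 28.9 × 1378/1821 = 21.87 V.
Stage 2 is itself unloaded: V_out = V_mid × R4/(R3+R4) = 21.87 × 220/1420 = 3.39 V.

V_out ≈ 3.39 V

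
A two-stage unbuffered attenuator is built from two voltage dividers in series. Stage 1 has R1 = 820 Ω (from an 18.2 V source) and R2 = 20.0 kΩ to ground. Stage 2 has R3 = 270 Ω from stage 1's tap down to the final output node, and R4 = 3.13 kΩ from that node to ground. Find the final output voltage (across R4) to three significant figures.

Stage 2 presents R3+R4 = 3400 Ω as a load on stage 1's tap.
Stage 1's lower leg becomes R2‖(R3+R4) = 2906 Ω, so V_mid = 18.2 × 2906/3726 = 14.19 V.
Stage 2 is itself unloaded: V_out = V_mid × R4/(R3+R4) = 14.19 × 3130/3400 = 13.1 V.

V_out ≈ 13.1 V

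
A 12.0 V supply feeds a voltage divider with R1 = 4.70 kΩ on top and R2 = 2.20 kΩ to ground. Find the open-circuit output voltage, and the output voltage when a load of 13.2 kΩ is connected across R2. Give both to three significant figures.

Unloaded: 3.83 V; loaded: 3.44 V

Open-circuit: V = 12.0 × 2.20/(4.70 + 2.20) = 3.83 V.
With the load, R2 becomes R2‖R_L = 1.886 kΩ, so V = 12.0 × 1.886/6.586 = 3.44 V.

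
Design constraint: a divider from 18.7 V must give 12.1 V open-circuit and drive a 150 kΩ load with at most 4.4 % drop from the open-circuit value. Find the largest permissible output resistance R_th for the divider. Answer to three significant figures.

Loading drop = R_th/(R_th + R_L) ≤ 0.0440, so R_th ≤ R_L · ε/(1−ε) = 150 kΩ × 0.0440/0.9560 = 6.90 kΩ.

R_th ≤ 6.90 kΩ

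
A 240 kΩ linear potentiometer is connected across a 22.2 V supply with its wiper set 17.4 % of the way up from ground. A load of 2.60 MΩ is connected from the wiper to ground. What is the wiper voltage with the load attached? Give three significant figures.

V ≈ 3.81 V

The wiper splits the pot into (1−α)R = 198.2 kΩ above and αR = 41.76 kΩ below.
Lower section ‖ load = 41.10 kΩ.
V_wiper = 22.2 × 41.10/(198.2 + 41.10) = 3.81 V.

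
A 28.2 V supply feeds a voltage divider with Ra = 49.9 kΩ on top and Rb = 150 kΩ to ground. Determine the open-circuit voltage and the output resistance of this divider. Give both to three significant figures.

V_th is the open-circuit tap voltage: 28.2 × 150/(49.9 + 150) = 21.2 V.
With the supply zeroed, Ra and Rb appear in parallel from the tap: R_th = Ra‖Rb = (49.9 × 150)/199.9 = 37.4 kΩ.

V_th = 21.2 V, R_th = 37.4 kΩ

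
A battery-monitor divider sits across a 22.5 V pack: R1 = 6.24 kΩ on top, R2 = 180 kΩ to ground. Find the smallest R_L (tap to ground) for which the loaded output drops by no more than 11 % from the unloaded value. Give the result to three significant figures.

Output resistance R_th = R1‖R2 = (6.24 × 180)/186.2 = 6.031 kΩ.
The fractional drop is R_th/(R_th + R_L); requiring this ≤ 0.110 gives R_L ≥ R_th(1/0.110 − 1) = 6.031 × 8.091 = 48.8 kΩ.

R_L(min) ≈ 48.8 kΩ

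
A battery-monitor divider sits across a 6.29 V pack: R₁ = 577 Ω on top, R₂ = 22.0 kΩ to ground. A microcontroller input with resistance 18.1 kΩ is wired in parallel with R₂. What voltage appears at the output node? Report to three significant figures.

V_out ≈ 5.94 V

The load sits in parallel with R₂: R₂‖R_L = (22000 × 18100) / (22000 + 18100) = 9930 Ω.
V_out = 6.29 × 9930 / (577 + 9930) = 6.29 × 9930/10510 = 5.94 V.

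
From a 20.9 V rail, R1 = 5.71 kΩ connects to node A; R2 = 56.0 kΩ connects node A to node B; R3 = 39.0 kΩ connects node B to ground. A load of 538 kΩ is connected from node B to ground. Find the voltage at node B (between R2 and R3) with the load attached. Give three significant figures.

At node B, R3 is in parallel with the load: R3‖R_L = 36.36 kΩ.
Below node A the resistance is R2 + (R3‖R_L) = 92.36 kΩ, so V_A = 20.9 × 92.36/98.07 = 19.68 V.
Then V_B = V_A × (R3‖R_L)/(R2 + R3‖R_L) = 19.68 × 36.36/92.36 = 7.75 V.

V ≈ 7.75 V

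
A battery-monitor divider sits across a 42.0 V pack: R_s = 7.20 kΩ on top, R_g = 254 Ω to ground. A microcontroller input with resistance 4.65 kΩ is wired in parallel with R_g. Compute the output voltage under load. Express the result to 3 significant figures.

V_out ≈ 1.36 V

The load sits in parallel with R_g: R_g‖R_L = (254 × 4650) / (254 + 4650) = 240.8 Ω.
V_out = 42.0 × 240.8 / (7200 + 240.8) = 42.0 × 240.8/7441 = 1.36 V.
(Unloaded it would have been 1.43 V.)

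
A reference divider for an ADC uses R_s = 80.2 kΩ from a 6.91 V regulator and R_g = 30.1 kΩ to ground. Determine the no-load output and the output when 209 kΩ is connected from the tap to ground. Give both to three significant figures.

Open-circuit: V = 6.91 × 30.1/(80.2 + 30.1) = 1.89 V.
With the load, R_g becomes R_g‖R_L = 26.31 kΩ, so V = 6.91 × 26.31/106.5 = 1.71 V.

Unloaded: 1.89 V; loaded: 1.71 V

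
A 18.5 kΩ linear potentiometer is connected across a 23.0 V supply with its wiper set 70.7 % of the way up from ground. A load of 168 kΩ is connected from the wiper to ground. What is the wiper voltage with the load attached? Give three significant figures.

V ≈ 15.9 V

The wiper splits the pot into (1−α)R = 5.421 kΩ above and αR = 13.08 kΩ below.
Lower section ‖ load = 12.13 kΩ.
V_wiper = 23.0 × 12.13/(5.421 + 12.13) = 15.9 V.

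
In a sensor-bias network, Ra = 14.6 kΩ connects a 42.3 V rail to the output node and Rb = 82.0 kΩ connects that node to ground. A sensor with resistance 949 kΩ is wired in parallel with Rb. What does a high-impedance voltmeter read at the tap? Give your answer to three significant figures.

The load sits in parallel with Rb: Rb‖R_L = (82.0 × 949) / (82.0 + 949) = 75.48 kΩ.
V_out = 42.3 × 75.48 / (14.6 + 75.48) = 42.3 × 75.48/90.08 = 35.4 V.
(Unloaded it would have been 35.9 V.)

V_out ≈ 35.4 V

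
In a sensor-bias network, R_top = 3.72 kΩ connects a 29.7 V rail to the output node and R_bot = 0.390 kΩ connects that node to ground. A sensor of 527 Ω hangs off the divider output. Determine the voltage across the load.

V_out ≈ 1.69 V

The load sits in parallel with R_bot: R_bot‖R_L = (390 × 527) / (390 + 527) = 224.1 Ω.
V_out = 29.7 × 224.1 / (3720 + 224.1) = 29.7 × 224.1/3944 = 1.69 V.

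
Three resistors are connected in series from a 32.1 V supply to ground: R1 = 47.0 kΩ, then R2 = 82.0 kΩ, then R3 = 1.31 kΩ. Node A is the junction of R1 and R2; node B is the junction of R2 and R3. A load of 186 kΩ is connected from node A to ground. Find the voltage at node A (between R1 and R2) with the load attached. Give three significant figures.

Below node A the series string R2+R3 = 83.31 kΩ sits in parallel with the 186 kΩ load: 57.54 kΩ.
V_A = 32.1 × 57.54/(47.0 + 57.54) = 17.7 V.

V ≈ 17.7 V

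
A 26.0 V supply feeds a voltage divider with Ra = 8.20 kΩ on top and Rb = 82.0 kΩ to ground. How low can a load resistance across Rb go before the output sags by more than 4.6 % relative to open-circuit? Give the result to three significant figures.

R_L(min) ≈ 155 kΩ

Output resistance R_th = Ra‖Rb = (8.20 × 82.0)/90.20 = 7.455 kΩ.
The fractional drop is R_th/(R_th + R_L); requiring this ≤ 0.0460 gives R_L ≥ R_th(1/0.0460 − 1) = 7.455 × 20.74 = 155 kΩ.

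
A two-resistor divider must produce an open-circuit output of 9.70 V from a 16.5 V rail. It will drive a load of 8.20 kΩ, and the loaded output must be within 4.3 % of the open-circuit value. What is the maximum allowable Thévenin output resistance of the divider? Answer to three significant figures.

R_th ≤ 368 Ω

Loading drop = R_th/(R_th + R_L) ≤ 0.0430, so R_th ≤ R_L · ε/(1−ε) = 8.20 kΩ × 0.0430/0.9570 = 368 Ω.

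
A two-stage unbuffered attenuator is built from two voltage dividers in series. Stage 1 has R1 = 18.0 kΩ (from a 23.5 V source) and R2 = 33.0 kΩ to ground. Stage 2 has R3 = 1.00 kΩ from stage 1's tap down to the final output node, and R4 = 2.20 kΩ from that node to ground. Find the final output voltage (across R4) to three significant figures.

Stage 2 presents R3+R4 = 3.200 kΩ as a load on stage 1's tap.
Stage 1's lower leg becomes R2‖(R3+R4) = 2.917 kΩ, so V_mid = 23.5 × 2.917/20.92 = 3.277 V.
Stage 2 is itself unloaded: V_out = V_mid × R4/(R3+R4) = 3.277 × 2.20/3.200 = 2.25 V.

V_out ≈ 2.25 V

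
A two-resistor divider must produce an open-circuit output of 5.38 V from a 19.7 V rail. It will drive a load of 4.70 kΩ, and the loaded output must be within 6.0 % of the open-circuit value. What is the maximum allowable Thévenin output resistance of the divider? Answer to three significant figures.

Loading drop = R_th/(R_th + R_L) ≤ 0.0600, so R_th ≤ R_L · ε/(1−ε) = 4.70 kΩ × 0.0600/0.9400 = 300 Ω.

R_th ≤ 300 Ω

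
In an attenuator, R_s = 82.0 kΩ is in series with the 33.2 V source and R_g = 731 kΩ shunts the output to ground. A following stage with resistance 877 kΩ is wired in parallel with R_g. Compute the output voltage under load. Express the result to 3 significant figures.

V_out ≈ 27.5 V

The load sits in parallel with R_g: R_g‖R_L = (731 × 877) / (731 + 877) = 398.7 kΩ.
V_out = 33.2 × 398.7 / (82.0 + 398.7) = 33.2 × 398.7/480.7 = 27.5 V.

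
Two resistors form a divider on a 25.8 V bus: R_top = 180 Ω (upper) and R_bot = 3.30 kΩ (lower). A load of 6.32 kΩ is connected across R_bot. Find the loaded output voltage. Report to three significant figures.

The load sits in parallel with R_bot: R_bot‖R_L = (3300 × 6320) / (3300 + 6320) = 2168 Ω.
V_out = 25.8 × 2168 / (180 + 2168) = 25.8 × 2168/2348 = 23.8 V.
(Unloaded it would have been 24.5 V.)

V_out ≈ 23.8 V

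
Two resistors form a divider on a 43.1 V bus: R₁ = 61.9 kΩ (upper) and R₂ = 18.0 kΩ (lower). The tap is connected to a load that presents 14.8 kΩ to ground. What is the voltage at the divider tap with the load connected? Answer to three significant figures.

The load sits in parallel with R₂: R₂‖R_L = (18.0 × 14.8) / (18.0 + 14.8) = 8.122 kΩ.
V_out = 43.1 × 8.122 / (61.9 + 8.122) = 43.1 × 8.122/70.02 = 5.00 V.
(Unloaded it would have been 9.71 V.)

V_out ≈ 5.00 V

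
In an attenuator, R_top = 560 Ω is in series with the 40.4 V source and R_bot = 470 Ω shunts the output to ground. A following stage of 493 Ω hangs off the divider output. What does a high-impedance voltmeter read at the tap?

The load sits in parallel with R_bot: R_bot‖R_L = (470 × 493) / (470 + 493) = 240.6 Ω.
V_out = 40.4 × 240.6 / (560 + 240.6) = 40.4 × 240.6/800.6 = 12.1 V.

V_out ≈ 12.1 V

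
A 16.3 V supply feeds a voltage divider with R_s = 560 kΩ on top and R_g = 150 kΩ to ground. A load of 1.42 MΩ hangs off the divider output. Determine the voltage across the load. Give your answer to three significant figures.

V_out ≈ 3.18 V

The load sits in parallel with R_g: R_g‖R_L = (150 × 1420) / (150 + 1420) = 135.7 kΩ.
V_out = 16.3 × 135.7 / (560 + 135.7) = 16.3 × 135.7/695.7 = 3.18 V.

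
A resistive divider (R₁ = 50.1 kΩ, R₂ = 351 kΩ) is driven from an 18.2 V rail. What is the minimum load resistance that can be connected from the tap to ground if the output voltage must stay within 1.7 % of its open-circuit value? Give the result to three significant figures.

Output resistance R_th = R₁‖R₂ = (50.1 × 351)/401.1 = 43.84 kΩ.
The fractional drop is R_th/(R_th + R_L); requiring this ≤ 0.0170 gives R_L ≥ R_th(1/0.0170 − 1) = 43.84 × 57.82 = 2.54 MΩ.

R_L(min) ≈ 2.54 MΩ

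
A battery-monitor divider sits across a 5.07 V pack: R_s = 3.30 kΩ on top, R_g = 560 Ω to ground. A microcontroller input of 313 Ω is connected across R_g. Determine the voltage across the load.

The load sits in parallel with R_g: R_g‖R_L = (560 × 313) / (560 + 313) = 200.8 Ω.
V_out = 5.07 × 200.8 / (3300 + 200.8) = 5.07 × 200.8/3501 = 0.291 V.

V_out ≈ 0.291 V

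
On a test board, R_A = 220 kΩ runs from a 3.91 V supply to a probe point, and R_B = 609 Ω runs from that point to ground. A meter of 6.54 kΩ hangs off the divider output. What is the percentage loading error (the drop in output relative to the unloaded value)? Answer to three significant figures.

8.50 %

The divider's output (Thévenin) resistance is R_A‖R_B = 607.3 Ω.
Fractional drop under load = R_th/(R_th + R_L) = 607.3 / (607.3 + 6540) = 0.08497.
So the output falls by 8.50 %.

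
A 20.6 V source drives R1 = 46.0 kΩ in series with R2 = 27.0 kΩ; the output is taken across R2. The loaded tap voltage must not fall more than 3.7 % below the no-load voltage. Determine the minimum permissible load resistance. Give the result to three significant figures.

Output resistance R_th = R1‖R2 = (46.0 × 27.0)/73.00 = 17.01 kΩ.
The fractional drop is R_th/(R_th + R_L); requiring this ≤ 0.0370 gives R_L ≥ R_th(1/0.0370 − 1) = 17.01 × 26.03 = 443 kΩ.

R_L(min) ≈ 443 kΩ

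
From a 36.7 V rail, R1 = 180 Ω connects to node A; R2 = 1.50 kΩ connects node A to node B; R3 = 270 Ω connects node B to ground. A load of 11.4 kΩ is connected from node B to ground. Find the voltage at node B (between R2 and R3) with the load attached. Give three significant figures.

V ≈ 4.98 V

At node B, R3 is in parallel with the load: R3‖R_L = 263.8 Ω.
Below node A the resistance is R2 + (R3‖R_L) = 1764 Ω, so V_A = 36.7 × 1764/1944 = 33.30 V.
Then V_B = V_A × (R3‖R_L)/(R2 + R3‖R_L) = 33.30 × 263.8/1764 = 4.98 V.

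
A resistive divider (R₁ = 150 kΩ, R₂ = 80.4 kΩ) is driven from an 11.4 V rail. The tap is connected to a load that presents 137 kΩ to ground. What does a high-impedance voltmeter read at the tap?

The load sits in parallel with R₂: R₂‖R_L = (80.4 × 137) / (80.4 + 137) = 50.67 kΩ.
V_out = 11.4 × 50.67 / (150 + 50.67) = 11.4 × 50.67/200.7 = 2.88 V.
(Unloaded it would have been 3.98 V.)

V_out ≈ 2.88 V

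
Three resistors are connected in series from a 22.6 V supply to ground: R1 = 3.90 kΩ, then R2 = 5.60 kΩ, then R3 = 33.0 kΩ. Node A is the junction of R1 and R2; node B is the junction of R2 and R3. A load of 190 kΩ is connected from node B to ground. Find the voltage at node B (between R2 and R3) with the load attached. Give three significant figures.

At node B, R3 is in parallel with the load: R3‖R_L = 28.12 kΩ.
Below node A the resistance is R2 + (R3‖R_L) = 33.72 kΩ, so V_A = 22.6 × 33.72/37.62 = 20.26 V.
Then V_B = V_A × (R3‖R_L)/(R2 + R3‖R_L) = 20.26 × 28.12/33.72 = 16.9 V.

V ≈ 16.9 V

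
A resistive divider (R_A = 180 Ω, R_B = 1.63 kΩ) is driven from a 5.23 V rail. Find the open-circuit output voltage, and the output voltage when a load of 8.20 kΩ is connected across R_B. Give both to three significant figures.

Open-circuit: V = 5.23 × 1630/(180 + 1630) = 4.71 V.
With the load, R_B becomes R_B‖R_L = 1360 Ω, so V = 5.23 × 1360/1540 = 4.62 V.

Unloaded: 4.71 V; loaded: 4.62 V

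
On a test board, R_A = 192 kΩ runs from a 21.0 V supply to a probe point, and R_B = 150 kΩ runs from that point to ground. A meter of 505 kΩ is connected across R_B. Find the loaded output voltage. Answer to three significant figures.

V_out ≈ 7.89 V

The load sits in parallel with R_B: R_B‖R_L = (150 × 505) / (150 + 505) = 115.6 kΩ.
V_out = 21.0 × 115.6 / (192 + 115.6) = 21.0 × 115.6/307.6 = 7.89 V.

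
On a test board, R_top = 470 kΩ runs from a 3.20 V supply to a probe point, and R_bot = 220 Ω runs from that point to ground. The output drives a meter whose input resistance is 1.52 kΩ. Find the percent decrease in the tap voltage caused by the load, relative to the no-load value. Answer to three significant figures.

The divider's output (Thévenin) resistance is R_top‖R_bot = 219.9 Ω.
Fractional drop under load = R_th/(R_th + R_L) = 219.9 / (219.9 + 1520) = 0.1264.
So the output falls by 12.6 %.

12.6 %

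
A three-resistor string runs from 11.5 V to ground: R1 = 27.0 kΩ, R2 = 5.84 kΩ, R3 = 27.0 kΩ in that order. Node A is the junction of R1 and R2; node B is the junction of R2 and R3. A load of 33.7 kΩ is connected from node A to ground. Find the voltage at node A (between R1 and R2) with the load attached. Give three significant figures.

V ≈ 4.38 V

Below node A the series string R2+R3 = 32.84 kΩ sits in parallel with the 33.7 kΩ load: 16.63 kΩ.
V_A = 11.5 × 16.63/(27.0 + 16.63) = 4.38 V.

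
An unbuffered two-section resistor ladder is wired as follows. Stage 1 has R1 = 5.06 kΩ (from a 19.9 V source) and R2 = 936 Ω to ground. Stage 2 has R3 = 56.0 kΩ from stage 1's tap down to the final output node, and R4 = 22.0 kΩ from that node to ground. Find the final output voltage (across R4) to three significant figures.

V_out ≈ 0.867 V

Stage 2 presents R3+R4 = 78000 Ω as a load on stage 1's tap.
Stage 1's lower leg becomes R2‖(R3+R4) = 924.9 Ω, so V_mid = 19.9 × 924.9/5985 = 3.075 V.
Stage 2 is itself unloaded: V_out = V_mid × R4/(R3+R4) = 3.075 × 22000/78000 = 0.867 V.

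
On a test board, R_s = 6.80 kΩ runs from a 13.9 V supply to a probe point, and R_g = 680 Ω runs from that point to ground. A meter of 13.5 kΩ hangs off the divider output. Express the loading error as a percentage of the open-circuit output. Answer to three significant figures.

The divider's output (Thévenin) resistance is R_s‖R_g = 618.2 Ω.
Fractional drop under load = R_th/(R_th + R_L) = 618.2 / (618.2 + 13500) = 0.04379.
So the output falls by 4.38 %.

4.38 %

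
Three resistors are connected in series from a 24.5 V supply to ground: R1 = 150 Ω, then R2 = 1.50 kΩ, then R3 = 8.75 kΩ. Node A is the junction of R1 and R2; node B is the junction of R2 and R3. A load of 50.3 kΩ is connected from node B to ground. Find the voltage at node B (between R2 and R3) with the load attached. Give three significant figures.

V ≈ 20.1 V

At node B, R3 is in parallel with the load: R3‖R_L = 7453 Ω.
Below node A the resistance is R2 + (R3‖R_L) = 8953 Ω, so V_A = 24.5 × 8953/9103 = 24.10 V.
Then V_B = V_A × (R3‖R_L)/(R2 + R3‖R_L) = 24.10 × 7453/8953 = 20.1 V.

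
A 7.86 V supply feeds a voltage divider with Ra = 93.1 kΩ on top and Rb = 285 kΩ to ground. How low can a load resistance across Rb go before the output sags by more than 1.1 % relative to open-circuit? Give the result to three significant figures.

R_L(min) ≈ 6.31 MΩ

Output resistance R_th = Ra‖Rb = (93.1 × 285)/378.1 = 70.18 kΩ.
The fractional drop is R_th/(R_th + R_L); requiring this ≤ 0.0110 gives R_L ≥ R_th(1/0.0110 − 1) = 70.18 × 89.91 = 6.31 MΩ.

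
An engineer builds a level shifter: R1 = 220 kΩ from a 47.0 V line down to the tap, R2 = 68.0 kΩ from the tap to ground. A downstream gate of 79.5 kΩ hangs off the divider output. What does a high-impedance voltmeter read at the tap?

The load sits in parallel with R2: R2‖R_L = (68.0 × 79.5) / (68.0 + 79.5) = 36.65 kΩ.
V_out = 47.0 × 36.65 / (220 + 36.65) = 47.0 × 36.65/256.7 = 6.71 V.
(Unloaded it would have been 11.1 V.)

V_out ≈ 6.71 V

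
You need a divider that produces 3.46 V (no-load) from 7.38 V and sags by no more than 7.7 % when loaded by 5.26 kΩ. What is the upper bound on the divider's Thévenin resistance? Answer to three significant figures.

Loading drop = R_th/(R_th + R_L) ≤ 0.0770, so R_th ≤ R_L · ε/(1−ε) = 5.26 kΩ × 0.0770/0.9230 = 439 Ω.
(Any R1, R2 with R2/(R1+R2) = 0.469 and R1‖R2 ≤ 439 Ω will meet the spec.)

R_th ≤ 439 Ω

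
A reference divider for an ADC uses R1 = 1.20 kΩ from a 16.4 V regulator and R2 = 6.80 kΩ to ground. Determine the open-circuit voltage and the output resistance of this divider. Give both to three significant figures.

V_th is the open-circuit tap voltage: 16.4 × 6.80/(1.20 + 6.80) = 13.9 V.
With the supply zeroed, R1 and R2 appear in parallel from the tap: R_th = R1‖R2 = (1.20 × 6.80)/8.000 = 1.02 kΩ.

V_th = 13.9 V, R_th = 1.02 kΩ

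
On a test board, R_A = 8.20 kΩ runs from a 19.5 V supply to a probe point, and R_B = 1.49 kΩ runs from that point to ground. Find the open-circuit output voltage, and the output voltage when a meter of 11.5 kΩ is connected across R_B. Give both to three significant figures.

Open-circuit: V = 19.5 × 1.49/(8.20 + 1.49) = 3.00 V.
With the load, R_B becomes R_B‖R_L = 1.319 kΩ, so V = 19.5 × 1.319/9.519 = 2.70 V.

Unloaded: 3.00 V; loaded: 2.70 V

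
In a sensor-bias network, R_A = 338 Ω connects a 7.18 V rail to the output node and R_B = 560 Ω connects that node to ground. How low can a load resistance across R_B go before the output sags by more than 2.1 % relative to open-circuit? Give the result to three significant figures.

Output resistance R_th = R_A‖R_B = (338 × 560)/898.0 = 210.8 Ω.
The fractional drop is R_th/(R_th + R_L); requiring this ≤ 0.0210 gives R_L ≥ R_th(1/0.0210 − 1) = 210.8 × 46.62 = 9.83 kΩ.

R_L(min) ≈ 9.83 kΩ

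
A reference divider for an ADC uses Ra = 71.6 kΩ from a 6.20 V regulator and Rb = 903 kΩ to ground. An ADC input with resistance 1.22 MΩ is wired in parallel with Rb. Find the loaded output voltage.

V_out ≈ 5.45 V

The load sits in parallel with Rb: Rb‖R_L = (903 × 1220) / (903 + 1220) = 518.9 kΩ.
V_out = 6.20 × 518.9 / (71.6 + 518.9) = 6.20 × 518.9/590.5 = 5.45 V.
(Unloaded it would have been 5.74 V.)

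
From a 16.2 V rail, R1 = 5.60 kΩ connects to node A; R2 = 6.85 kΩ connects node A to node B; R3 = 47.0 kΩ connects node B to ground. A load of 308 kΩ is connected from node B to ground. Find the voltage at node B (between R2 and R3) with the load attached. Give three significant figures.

V ≈ 12.4 V

At node B, R3 is in parallel with the load: R3‖R_L = 40.78 kΩ.
Below node A the resistance is R2 + (R3‖R_L) = 47.63 kΩ, so V_A = 16.2 × 47.63/53.23 = 14.50 V.
Then V_B = V_A × (R3‖R_L)/(R2 + R3‖R_L) = 14.50 × 40.78/47.63 = 12.4 V.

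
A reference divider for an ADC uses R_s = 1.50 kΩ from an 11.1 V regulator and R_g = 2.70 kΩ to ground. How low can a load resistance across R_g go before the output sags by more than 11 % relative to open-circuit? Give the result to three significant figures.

R_L(min) ≈ 7.80 kΩ

Output resistance R_th = R_s‖R_g = (1500 × 2700)/4200 = 964.3 Ω.
The fractional drop is R_th/(R_th + R_L); requiring this ≤ 0.110 gives R_L ≥ R_th(1/0.110 − 1) = 964.3 × 8.091 = 7.80 kΩ.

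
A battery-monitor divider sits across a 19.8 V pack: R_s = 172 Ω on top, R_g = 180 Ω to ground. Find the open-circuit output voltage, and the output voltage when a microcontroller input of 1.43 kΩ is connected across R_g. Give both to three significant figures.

Open-circuit: V = 19.8 × 180/(172 + 180) = 10.1 V.
With the load, R_g becomes R_g‖R_L = 159.9 Ω, so V = 19.8 × 159.9/331.9 = 9.54 V.

Unloaded: 10.1 V; loaded: 9.54 V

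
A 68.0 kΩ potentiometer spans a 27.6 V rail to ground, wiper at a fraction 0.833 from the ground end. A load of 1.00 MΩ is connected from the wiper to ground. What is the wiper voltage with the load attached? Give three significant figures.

The wiper splits the pot into (1−α)R = 11.36 kΩ above and αR = 56.64 kΩ below.
Lower section ‖ load = 53.61 kΩ.
V_wiper = 27.6 × 53.61/(11.36 + 53.61) = 22.8 V.

V ≈ 22.8 V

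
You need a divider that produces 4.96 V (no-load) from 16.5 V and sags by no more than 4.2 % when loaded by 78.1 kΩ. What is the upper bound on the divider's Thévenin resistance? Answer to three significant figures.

R_th ≤ 3.42 kΩ

Loading drop = R_th/(R_th + R_L) ≤ 0.0420, so R_th ≤ R_L · ε/(1−ε) = 78.1 kΩ × 0.0420/0.9580 = 3.42 kΩ.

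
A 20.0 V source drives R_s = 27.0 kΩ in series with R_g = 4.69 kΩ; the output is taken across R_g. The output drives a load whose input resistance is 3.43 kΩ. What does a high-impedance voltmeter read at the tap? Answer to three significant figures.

V_out ≈ 1.37 V

The load sits in parallel with R_g: R_g‖R_L = (4.69 × 3.43) / (4.69 + 3.43) = 1.981 kΩ.
V_out = 20.0 × 1.981 / (27.0 + 1.981) = 20.0 × 1.981/28.98 = 1.37 V.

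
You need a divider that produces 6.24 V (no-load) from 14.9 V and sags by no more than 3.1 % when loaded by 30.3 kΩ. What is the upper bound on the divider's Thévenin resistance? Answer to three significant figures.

R_th ≤ 969 Ω

Loading drop = R_th/(R_th + R_L) ≤ 0.0310, so R_th ≤ R_L · ε/(1−ε) = 30.3 kΩ × 0.0310/0.9690 = 969 Ω.
(Any R1, R2 with R2/(R1+R2) = 0.419 and R1‖R2 ≤ 969 Ω will meet the spec.)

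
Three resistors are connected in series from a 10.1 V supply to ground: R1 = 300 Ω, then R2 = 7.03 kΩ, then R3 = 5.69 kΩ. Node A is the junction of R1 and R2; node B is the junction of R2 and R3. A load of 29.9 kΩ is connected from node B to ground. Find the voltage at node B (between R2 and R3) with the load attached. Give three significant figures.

At node B, R3 is in parallel with the load: R3‖R_L = 4780 Ω.
Below node A the resistance is R2 + (R3‖R_L) = 11810 Ω, so V_A = 10.1 × 11810/12110 = 9.850 V.
Then V_B = V_A × (R3‖R_L)/(R2 + R3‖R_L) = 9.850 × 4780/11810 = 3.99 V.

V ≈ 3.99 V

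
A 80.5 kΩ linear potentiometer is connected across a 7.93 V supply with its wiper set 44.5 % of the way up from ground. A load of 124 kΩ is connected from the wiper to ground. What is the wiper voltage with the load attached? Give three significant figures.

V ≈ 3.04 V

The wiper splits the pot into (1−α)R = 44.68 kΩ above and αR = 35.82 kΩ below.
Lower section ‖ load = 27.79 kΩ.
V_wiper = 7.93 × 27.79/(44.68 + 27.79) = 3.04 V.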